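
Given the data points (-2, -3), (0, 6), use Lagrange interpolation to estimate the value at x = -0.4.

Lagrange interpolation formula:
P(x) = Σ yᵢ × Lᵢ(x)
where Lᵢ(x) = Π_{j≠i} (x - xⱼ)/(xᵢ - xⱼ)

L_0(-0.4) = (-0.4 - 0)/(-2 - 0) = 0.200000
L_1(-0.4) = (-0.4 - (-2))/(0 - (-2)) = 0.800000

P(-0.4) = (-3)×L_0(-0.4) + 6×L_1(-0.4)
P(-0.4) = 4.200000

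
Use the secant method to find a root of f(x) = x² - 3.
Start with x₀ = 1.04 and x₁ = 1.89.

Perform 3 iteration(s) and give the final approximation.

f(x) = x² - 3
x₀ = 1.04, x₁ = 1.89

Secant formula: x_{n+1} = x_n - f(x_n)(x_n - x_{n-1})/(f(x_n) - f(x_{n-1}))

Iteration 1:
  f(1.040000) = -1.918400
  f(1.890000) = 0.572100
  x_2 = 1.890000 - 0.572100×(1.890000 - 1.040000)/(0.572100 - (-1.918400))
       = 1.694744
Iteration 2:
  f(1.890000) = 0.572100
  f(1.694744) = -0.127843
  x_3 = 1.694744 - (-0.127843)×(1.694744 - 1.890000)/(-0.127843 - 0.572100)
       = 1.730407
Iteration 3:
  f(1.694744) = -0.127843
  f(1.730407) = -0.005692
  x_4 = 1.730407 - (-0.005692)×(1.730407 - 1.694744)/(-0.005692 - (-0.127843))
       = 1.732069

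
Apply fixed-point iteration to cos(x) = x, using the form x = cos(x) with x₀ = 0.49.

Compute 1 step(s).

Equation: cos(x) = x
Fixed-point form: x = cos(x)
x₀ = 0.49

x_1 = g(0.490000) = 0.882333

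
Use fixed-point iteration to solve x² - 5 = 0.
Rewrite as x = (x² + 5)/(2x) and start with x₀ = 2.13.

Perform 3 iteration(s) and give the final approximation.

Equation: x² - 5 = 0
Fixed-point form: x = (x² + 5)/(2x)
x₀ = 2.13

x_1 = g(2.130000) = 2.238709
x_2 = g(2.238709) = 2.236070
x_3 = g(2.236070) = 2.236068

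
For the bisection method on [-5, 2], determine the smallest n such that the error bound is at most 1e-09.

We need (b-a)/2^n ≤ 1e-09
(2 - (-5))/2^n ≤ 1e-09
7/2^n ≤ 1e-09
2^n ≥ 7000000000
n ≥ log₂(7000000000) = 32.70
n ≥ 33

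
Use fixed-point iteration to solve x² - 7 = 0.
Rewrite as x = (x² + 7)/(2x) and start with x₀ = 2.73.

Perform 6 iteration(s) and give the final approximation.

Equation: x² - 7 = 0
Fixed-point form: x = (x² + 7)/(2x)
x₀ = 2.73

x_1 = g(2.730000) = 2.647051
x_2 = g(2.647051) = 2.645752
x_3 = g(2.645752) = 2.645751
x_4 = g(2.645751) = 2.645751
x_5 = g(2.645751) = 2.645751
x_6 = g(2.645751) = 2.645751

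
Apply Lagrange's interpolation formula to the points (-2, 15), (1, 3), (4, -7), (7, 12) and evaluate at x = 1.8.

Lagrange interpolation formula:
P(x) = Σ yᵢ × Lᵢ(x)
where Lᵢ(x) = Π_{j≠i} (x - xⱼ)/(xᵢ - xⱼ)

L_0(1.8) = (1.8 - 1)/(-2 - 1) × (1.8 - 4)/(-2 - 4) × (1.8 - 7)/(-2 - 7) = -0.056494
L_1(1.8) = (1.8 - (-2))/(1 - (-2)) × (1.8 - 4)/(1 - 4) × (1.8 - 7)/(1 - 7) = 0.805037
L_2(1.8) = (1.8 - (-2))/(4 - (-2)) × (1.8 - 1)/(4 - 1) × (1.8 - 7)/(4 - 7) = 0.292741
L_3(1.8) = (1.8 - (-2))/(7 - (-2)) × (1.8 - 1)/(7 - 1) × (1.8 - 4)/(7 - 4) = -0.041284

P(1.8) = 15×L_0(1.8) + 3×L_1(1.8) + (-7)×L_2(1.8) + 12×L_3(1.8)
P(1.8) = -0.976889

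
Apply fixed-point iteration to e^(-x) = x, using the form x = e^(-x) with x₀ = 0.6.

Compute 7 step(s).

Equation: e^(-x) = x
Fixed-point form: x = e^(-x)
x₀ = 0.6

x_1 = g(0.600000) = 0.548812
x_2 = g(0.548812) = 0.577636
x_3 = g(0.577636) = 0.561224
x_4 = g(0.561224) = 0.570511
x_5 = g(0.570511) = 0.565237
x_6 = g(0.565237) = 0.568226
x_7 = g(0.568226) = 0.566530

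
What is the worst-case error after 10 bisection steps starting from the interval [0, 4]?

Bisection error bound: |error| ≤ (b-a)/2^n
|error| ≤ (4 - 0)/2^10 = 4/2^10
|error| ≤ 0.0039062500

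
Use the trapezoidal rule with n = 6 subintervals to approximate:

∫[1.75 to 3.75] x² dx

f(x) = x²
a = 1.75, b = 3.75, n = 6
h = (b - a)/n = 0.333333

Trapezoidal rule: (h/2)[f(x₀) + 2f(x₁) + 2f(x₂) + ... + f(xₙ)]

x_0 = 1.7500, f(x_0) = 3.062500, coefficient = 1
x_1 = 2.0833, f(x_1) = 4.340278, coefficient = 2
x_2 = 2.4167, f(x_2) = 5.840278, coefficient = 2
x_3 = 2.7500, f(x_3) = 7.562500, coefficient = 2
x_4 = 3.0833, f(x_4) = 9.506944, coefficient = 2
x_5 = 3.4167, f(x_5) = 11.673611, coefficient = 2
x_6 = 3.7500, f(x_6) = 14.062500, coefficient = 1

I ≈ (0.333333/2) × 94.972222 = 15.828704
Exact value: 15.791667
Error: 0.037037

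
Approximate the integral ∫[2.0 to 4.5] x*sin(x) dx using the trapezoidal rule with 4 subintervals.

f(x) = x*sin(x)
a = 2.0, b = 4.5, n = 4
h = (b - a)/n = 0.625000

Trapezoidal rule: (h/2)[f(x₀) + 2f(x₁) + 2f(x₂) + ... + f(xₙ)]

x_0 = 2.0000, f(x_0) = 1.818595, coefficient = 1
x_1 = 2.6250, f(x_1) = 1.296541, coefficient = 2
x_2 = 3.2500, f(x_2) = -0.351634, coefficient = 2
x_3 = 3.8750, f(x_3) = -2.593944, coefficient = 2
x_4 = 4.5000, f(x_4) = -4.398886, coefficient = 1

I ≈ (0.625000/2) × -5.878365 = -1.836989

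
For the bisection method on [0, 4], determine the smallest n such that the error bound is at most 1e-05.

We need (b-a)/2^n ≤ 1e-05
(4 - 0)/2^n ≤ 1e-05
4/2^n ≤ 1e-05
2^n ≥ 400000
n ≥ log₂(400000) = 18.61
n ≥ 19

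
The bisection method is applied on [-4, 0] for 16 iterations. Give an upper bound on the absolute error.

Bisection error bound: |error| ≤ (b-a)/2^n
|error| ≤ (0 - (-4))/2^16 = 4/2^16
|error| ≤ 0.0000610352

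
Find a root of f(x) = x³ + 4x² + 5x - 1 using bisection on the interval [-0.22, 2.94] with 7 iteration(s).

f(x) = x³ + 4x² + 5x - 1
Initial interval: [-0.22, 2.94]

Iteration 1:
  c_1 = (-0.220000 + 2.940000)/2 = 1.360000
  f(c_1) = f(1.360000) = 15.713856
  f(a) × f(c) < 0, new interval: [-0.220000, 1.360000]
Iteration 2:
  c_2 = (-0.220000 + 1.360000)/2 = 0.570000
  f(c_2) = f(0.570000) = 3.334793
  f(a) × f(c) < 0, new interval: [-0.220000, 0.570000]
Iteration 3:
  c_3 = (-0.220000 + 0.570000)/2 = 0.175000
  f(c_3) = f(0.175000) = 0.002859
  f(a) × f(c) < 0, new interval: [-0.220000, 0.175000]
Iteration 4:
  c_4 = (-0.220000 + 0.175000)/2 = -0.022500
  f(c_4) = f(-0.022500) = -1.110486
  f(a) × f(c) ≥ 0, new interval: [-0.022500, 0.175000]
Iteration 5:
  c_5 = (-0.022500 + 0.175000)/2 = 0.076250
  f(c_5) = f(0.076250) = -0.595050
  f(a) × f(c) ≥ 0, new interval: [0.076250, 0.175000]
Iteration 6:
  c_6 = (0.076250 + 0.175000)/2 = 0.125625
  f(c_6) = f(0.125625) = -0.306766
  f(a) × f(c) ≥ 0, new interval: [0.125625, 0.175000]
Iteration 7:
  c_7 = (0.125625 + 0.175000)/2 = 0.150312
  f(c_7) = f(0.150312) = -0.154666
  f(a) × f(c) ≥ 0, new interval: [0.150312, 0.175000]

After 7 iteration(s), the approximation is c_7 = 0.150312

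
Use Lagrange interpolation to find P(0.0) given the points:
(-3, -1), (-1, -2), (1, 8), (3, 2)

Lagrange interpolation formula:
P(x) = Σ yᵢ × Lᵢ(x)
where Lᵢ(x) = Π_{j≠i} (x - xⱼ)/(xᵢ - xⱼ)

L_0(0.0) = (0.0 - (-1))/(-3 - (-1)) × (0.0 - 1)/(-3 - 1) × (0.0 - 3)/(-3 - 3) = -0.062500
L_1(0.0) = (0.0 - (-3))/(-1 - (-3)) × (0.0 - 1)/(-1 - 1) × (0.0 - 3)/(-1 - 3) = 0.562500
L_2(0.0) = (0.0 - (-3))/(1 - (-3)) × (0.0 - (-1))/(1 - (-1)) × (0.0 - 3)/(1 - 3) = 0.562500
L_3(0.0) = (0.0 - (-3))/(3 - (-3)) × (0.0 - (-1))/(3 - (-1)) × (0.0 - 1)/(3 - 1) = -0.062500

P(0.0) = (-1)×L_0(0.0) + (-2)×L_1(0.0) + 8×L_2(0.0) + 2×L_3(0.0)
P(0.0) = 3.312500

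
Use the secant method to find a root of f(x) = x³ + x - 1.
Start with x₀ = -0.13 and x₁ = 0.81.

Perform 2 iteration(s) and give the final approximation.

f(x) = x³ + x - 1
x₀ = -0.13, x₁ = 0.81

Secant formula: x_{n+1} = x_n - f(x_n)(x_n - x_{n-1})/(f(x_n) - f(x_{n-1}))

Iteration 1:
  f(-0.130000) = -1.132197
  f(0.810000) = 0.341441
  x_2 = 0.810000 - 0.341441×(0.810000 - (-0.130000))/(0.341441 - (-1.132197))
       = 0.592203
Iteration 2:
  f(0.810000) = 0.341441
  f(0.592203) = -0.200110
  x_3 = 0.592203 - (-0.200110)×(0.592203 - 0.810000)/(-0.200110 - 0.341441)
       = 0.672681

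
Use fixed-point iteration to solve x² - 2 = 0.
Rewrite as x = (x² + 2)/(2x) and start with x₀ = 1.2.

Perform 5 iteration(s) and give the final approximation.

Equation: x² - 2 = 0
Fixed-point form: x = (x² + 2)/(2x)
x₀ = 1.2

x_1 = g(1.200000) = 1.433333
x_2 = g(1.433333) = 1.414341
x_3 = g(1.414341) = 1.414214
x_4 = g(1.414214) = 1.414214
x_5 = g(1.414214) = 1.414214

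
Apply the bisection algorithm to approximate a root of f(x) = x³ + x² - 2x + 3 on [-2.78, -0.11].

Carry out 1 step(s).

f(x) = x³ + x² - 2x + 3
Initial interval: [-2.78, -0.11]

Iteration 1:
  c_1 = (-2.780000 + (-0.110000))/2 = -1.445000
  f(c_1) = f(-1.445000) = 4.960829
  f(a) × f(c) < 0, new interval: [-2.780000, -1.445000]

After 1 iteration(s), the approximation is c_1 = -1.445000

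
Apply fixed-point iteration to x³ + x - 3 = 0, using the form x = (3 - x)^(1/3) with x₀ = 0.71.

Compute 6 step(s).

Equation: x³ + x - 3 = 0
Fixed-point form: x = (3 - x)^(1/3)
x₀ = 0.71

x_1 = g(0.710000) = 1.318090
x_2 = g(1.318090) = 1.189235
x_3 = g(1.189235) = 1.218861
x_4 = g(1.218861) = 1.212177
x_5 = g(1.212177) = 1.213691
x_6 = g(1.213691) = 1.213348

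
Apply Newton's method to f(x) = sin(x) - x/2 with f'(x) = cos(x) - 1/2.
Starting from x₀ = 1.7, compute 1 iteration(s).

f(x) = sin(x) - x/2
f'(x) = cos(x) - 1/2
x₀ = 1.7

Newton-Raphson formula: x_{n+1} = x_n - f(x_n)/f'(x_n)

Iteration 1:
  f(1.700000) = 0.141665
  f'(1.700000) = -0.628844
  x_1 = 1.700000 - 0.141665/(-0.628844) = 1.925278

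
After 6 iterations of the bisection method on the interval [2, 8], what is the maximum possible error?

Bisection error bound: |error| ≤ (b-a)/2^n
|error| ≤ (8 - 2)/2^6 = 6/2^6
|error| ≤ 0.0937500000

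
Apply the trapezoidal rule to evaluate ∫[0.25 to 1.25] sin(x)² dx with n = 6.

f(x) = sin(x)²
a = 0.25, b = 1.25, n = 6
h = (b - a)/n = 0.166667

Trapezoidal rule: (h/2)[f(x₀) + 2f(x₁) + 2f(x₂) + ... + f(xₙ)]

x_0 = 0.2500, f(x_0) = 0.061209, coefficient = 1
x_1 = 0.4167, f(x_1) = 0.163794, coefficient = 2
x_2 = 0.5833, f(x_2) = 0.303391, coefficient = 2
x_3 = 0.7500, f(x_3) = 0.464631, coefficient = 2
x_4 = 0.9167, f(x_4) = 0.629766, coefficient = 2
x_5 = 1.0833, f(x_5) = 0.780615, coefficient = 2
x_6 = 1.2500, f(x_6) = 0.900572, coefficient = 1

I ≈ (0.166667/2) × 5.646173 = 0.470514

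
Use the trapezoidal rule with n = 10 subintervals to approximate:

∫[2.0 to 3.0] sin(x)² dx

f(x) = sin(x)²
a = 2.0, b = 3.0, n = 10
h = (b - a)/n = 0.100000

Trapezoidal rule: (h/2)[f(x₀) + 2f(x₁) + 2f(x₂) + ... + f(xₙ)]

x_0 = 2.0000, f(x_0) = 0.826822, coefficient = 1
x_1 = 2.1000, f(x_1) = 0.745130, coefficient = 2
x_2 = 2.2000, f(x_2) = 0.653666, coefficient = 2
x_3 = 2.3000, f(x_3) = 0.556076, coefficient = 2
x_4 = 2.4000, f(x_4) = 0.456251, coefficient = 2
x_5 = 2.5000, f(x_5) = 0.358169, coefficient = 2
x_6 = 2.6000, f(x_6) = 0.265742, coefficient = 2
x_7 = 2.7000, f(x_7) = 0.182654, coefficient = 2
x_8 = 2.8000, f(x_8) = 0.112217, coefficient = 2
x_9 = 2.9000, f(x_9) = 0.057240, coefficient = 2
x_10 = 3.0000, f(x_10) = 0.019915, coefficient = 1

I ≈ (0.100000/2) × 7.621027 = 0.381051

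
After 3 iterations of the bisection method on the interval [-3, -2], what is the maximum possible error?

Bisection error bound: |error| ≤ (b-a)/2^n
|error| ≤ (-2 - (-3))/2^3 = 1/2^3
|error| ≤ 0.1250000000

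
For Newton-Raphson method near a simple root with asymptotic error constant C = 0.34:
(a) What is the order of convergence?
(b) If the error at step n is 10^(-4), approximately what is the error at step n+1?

(a) Newton-Raphson has quadratic (order 2) convergence near simple roots.
    This means |e_{n+1}| ≈ C|e_n|².

(b) With |e_n| = 10^(-4) and C = 0.34:
    |e_{n+1}| ≈ 0.34 × (10^(-4))² = 0.34 × 10^(-8)

(a) 2 (quadratic); (b) |e_{n+1}| ≈ 3.400e-09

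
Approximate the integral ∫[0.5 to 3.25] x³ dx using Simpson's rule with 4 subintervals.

f(x) = x³
a = 0.5, b = 3.25, n = 4
h = (b - a)/n = 0.687500

Simpson's rule: (h/3)[f(x₀) + 4f(x₁) + 2f(x₂) + ... + f(xₙ)]

x_0 = 0.5000, f(x_0) = 0.125000, coefficient = 1
x_1 = 1.1875, f(x_1) = 1.674561, coefficient = 4
x_2 = 1.8750, f(x_2) = 6.591797, coefficient = 2
x_3 = 2.5625, f(x_3) = 16.826416, coefficient = 4
x_4 = 3.2500, f(x_4) = 34.328125, coefficient = 1

I ≈ (0.687500/3) × 121.640625 = 27.875977
Exact value: 27.875977
Error: 0.000000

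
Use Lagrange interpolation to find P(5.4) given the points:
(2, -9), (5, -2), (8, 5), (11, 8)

Lagrange interpolation formula:
P(x) = Σ yᵢ × Lᵢ(x)
where Lᵢ(x) = Π_{j≠i} (x - xⱼ)/(xᵢ - xⱼ)

L_0(5.4) = (5.4 - 5)/(2 - 5) × (5.4 - 8)/(2 - 8) × (5.4 - 11)/(2 - 11) = -0.035951
L_1(5.4) = (5.4 - 2)/(5 - 2) × (5.4 - 8)/(5 - 8) × (5.4 - 11)/(5 - 11) = 0.916741
L_2(5.4) = (5.4 - 2)/(8 - 2) × (5.4 - 5)/(8 - 5) × (5.4 - 11)/(8 - 11) = 0.141037
L_3(5.4) = (5.4 - 2)/(11 - 2) × (5.4 - 5)/(11 - 5) × (5.4 - 8)/(11 - 8) = -0.021827

P(5.4) = (-9)×L_0(5.4) + (-2)×L_1(5.4) + 5×L_2(5.4) + 8×L_3(5.4)
P(5.4) = -0.979358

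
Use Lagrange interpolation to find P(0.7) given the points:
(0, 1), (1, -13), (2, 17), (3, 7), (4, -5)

Lagrange interpolation formula:
P(x) = Σ yᵢ × Lᵢ(x)
where Lᵢ(x) = Π_{j≠i} (x - xⱼ)/(xᵢ - xⱼ)

L_0(0.7) = (0.7 - 1)/(0 - 1) × (0.7 - 2)/(0 - 2) × (0.7 - 3)/(0 - 3) × (0.7 - 4)/(0 - 4) = 0.123338
L_1(0.7) = (0.7 - 0)/(1 - 0) × (0.7 - 2)/(1 - 2) × (0.7 - 3)/(1 - 3) × (0.7 - 4)/(1 - 4) = 1.151150
L_2(0.7) = (0.7 - 0)/(2 - 0) × (0.7 - 1)/(2 - 1) × (0.7 - 3)/(2 - 3) × (0.7 - 4)/(2 - 4) = -0.398475
L_3(0.7) = (0.7 - 0)/(3 - 0) × (0.7 - 1)/(3 - 1) × (0.7 - 2)/(3 - 2) × (0.7 - 4)/(3 - 4) = 0.150150
L_4(0.7) = (0.7 - 0)/(4 - 0) × (0.7 - 1)/(4 - 1) × (0.7 - 2)/(4 - 2) × (0.7 - 3)/(4 - 3) = -0.026163

P(0.7) = 1×L_0(0.7) + (-13)×L_1(0.7) + 17×L_2(0.7) + 7×L_3(0.7) + (-5)×L_4(0.7)
P(0.7) = -20.433825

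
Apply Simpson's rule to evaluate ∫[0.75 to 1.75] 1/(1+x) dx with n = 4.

f(x) = 1/(1+x)
a = 0.75, b = 1.75, n = 4
h = (b - a)/n = 0.250000

Simpson's rule: (h/3)[f(x₀) + 4f(x₁) + 2f(x₂) + ... + f(xₙ)]

x_0 = 0.7500, f(x_0) = 0.571429, coefficient = 1
x_1 = 1.0000, f(x_1) = 0.500000, coefficient = 4
x_2 = 1.2500, f(x_2) = 0.444444, coefficient = 2
x_3 = 1.5000, f(x_3) = 0.400000, coefficient = 4
x_4 = 1.7500, f(x_4) = 0.363636, coefficient = 1

I ≈ (0.250000/3) × 5.423954 = 0.451996
Exact value: 0.451985
Error: 0.000011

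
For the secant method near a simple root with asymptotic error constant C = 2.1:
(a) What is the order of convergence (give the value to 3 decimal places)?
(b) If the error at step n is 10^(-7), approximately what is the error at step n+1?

(a) Secant method has superlinear convergence with order φ = (1+√5)/2 ≈ 1.618.
    This means |e_{n+1}| ≈ C|e_n|^1.618.

(b) With |e_n| = 10^(-7) and C = 2.1:
    |e_{n+1}| ≈ 2.1 × (10^(-7))^1.618 = 2.1 × 10^(-11.33)

(a) ≈ 1.618 (golden ratio); (b) |e_{n+1}| ≈ 9.908e-12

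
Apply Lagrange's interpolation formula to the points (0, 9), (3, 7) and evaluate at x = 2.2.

Lagrange interpolation formula:
P(x) = Σ yᵢ × Lᵢ(x)
where Lᵢ(x) = Π_{j≠i} (x - xⱼ)/(xᵢ - xⱼ)

L_0(2.2) = (2.2 - 3)/(0 - 3) = 0.266667
L_1(2.2) = (2.2 - 0)/(3 - 0) = 0.733333

P(2.2) = 9×L_0(2.2) + 7×L_1(2.2)
P(2.2) = 7.533333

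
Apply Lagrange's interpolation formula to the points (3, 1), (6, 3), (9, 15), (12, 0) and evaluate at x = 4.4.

Lagrange interpolation formula:
P(x) = Σ yᵢ × Lᵢ(x)
where Lᵢ(x) = Π_{j≠i} (x - xⱼ)/(xᵢ - xⱼ)

L_0(4.4) = (4.4 - 6)/(3 - 6) × (4.4 - 9)/(3 - 9) × (4.4 - 12)/(3 - 12) = 0.345284
L_1(4.4) = (4.4 - 3)/(6 - 3) × (4.4 - 9)/(6 - 9) × (4.4 - 12)/(6 - 12) = 0.906370
L_2(4.4) = (4.4 - 3)/(9 - 3) × (4.4 - 6)/(9 - 6) × (4.4 - 12)/(9 - 12) = -0.315259
L_3(4.4) = (4.4 - 3)/(12 - 3) × (4.4 - 6)/(12 - 6) × (4.4 - 9)/(12 - 9) = 0.063605

P(4.4) = 1×L_0(4.4) + 3×L_1(4.4) + 15×L_2(4.4) + 0×L_3(4.4)
P(4.4) = -1.664494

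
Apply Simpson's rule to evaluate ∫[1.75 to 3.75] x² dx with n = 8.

f(x) = x²
a = 1.75, b = 3.75, n = 8
h = (b - a)/n = 0.250000

Simpson's rule: (h/3)[f(x₀) + 4f(x₁) + 2f(x₂) + ... + f(xₙ)]

x_0 = 1.7500, f(x_0) = 3.062500, coefficient = 1
x_1 = 2.0000, f(x_1) = 4.000000, coefficient = 4
x_2 = 2.2500, f(x_2) = 5.062500, coefficient = 2
x_3 = 2.5000, f(x_3) = 6.250000, coefficient = 4
x_4 = 2.7500, f(x_4) = 7.562500, coefficient = 2
x_5 = 3.0000, f(x_5) = 9.000000, coefficient = 4
x_6 = 3.2500, f(x_6) = 10.562500, coefficient = 2
x_7 = 3.5000, f(x_7) = 12.250000, coefficient = 4
x_8 = 3.7500, f(x_8) = 14.062500, coefficient = 1

I ≈ (0.250000/3) × 189.500000 = 15.791667
Exact value: 15.791667
Error: 0.000000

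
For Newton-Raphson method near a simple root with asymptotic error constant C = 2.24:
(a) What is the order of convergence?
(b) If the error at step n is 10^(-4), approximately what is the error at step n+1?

(a) Newton-Raphson has quadratic (order 2) convergence near simple roots.
    This means |e_{n+1}| ≈ C|e_n|².

(b) With |e_n| = 10^(-4) and C = 2.24:
    |e_{n+1}| ≈ 2.24 × (10^(-4))² = 2.24 × 10^(-8)

(a) 2 (quadratic); (b) |e_{n+1}| ≈ 2.240e-08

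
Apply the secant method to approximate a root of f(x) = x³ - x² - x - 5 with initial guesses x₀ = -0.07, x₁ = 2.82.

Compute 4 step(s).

f(x) = x³ - x² - x - 5
x₀ = -0.07, x₁ = 2.82

Secant formula: x_{n+1} = x_n - f(x_n)(x_n - x_{n-1})/(f(x_n) - f(x_{n-1}))

Iteration 1:
  f(-0.070000) = -4.935243
  f(2.820000) = 6.653368
  x_2 = 2.820000 - 6.653368×(2.820000 - (-0.070000))/(6.653368 - (-4.935243))
       = 1.160765
Iteration 2:
  f(2.820000) = 6.653368
  f(1.160765) = -5.944154
  x_3 = 1.160765 - (-5.944154)×(1.160765 - 2.820000)/(-5.944154 - 6.653368)
       = 1.943677
Iteration 3:
  f(1.160765) = -5.944154
  f(1.943677) = -3.378581
  x_4 = 1.943677 - (-3.378581)×(1.943677 - 1.160765)/(-3.378581 - (-5.944154))
       = 2.974686
Iteration 4:
  f(1.943677) = -3.378581
  f(2.974686) = 9.498837
  x_5 = 2.974686 - 9.498837×(2.974686 - 1.943677)/(9.498837 - (-3.378581))
       = 2.214177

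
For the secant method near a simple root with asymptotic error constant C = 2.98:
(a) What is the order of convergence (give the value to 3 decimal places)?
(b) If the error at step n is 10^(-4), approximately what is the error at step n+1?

(a) Secant method has superlinear convergence with order φ = (1+√5)/2 ≈ 1.618.
    This means |e_{n+1}| ≈ C|e_n|^1.618.

(b) With |e_n| = 10^(-4) and C = 2.98:
    |e_{n+1}| ≈ 2.98 × (10^(-4))^1.618 = 2.98 × 10^(-6.47)

(a) ≈ 1.618 (golden ratio); (b) |e_{n+1}| ≈ 1.005e-06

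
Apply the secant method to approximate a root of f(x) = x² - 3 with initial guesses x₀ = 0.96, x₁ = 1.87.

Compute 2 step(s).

f(x) = x² - 3
x₀ = 0.96, x₁ = 1.87

Secant formula: x_{n+1} = x_n - f(x_n)(x_n - x_{n-1})/(f(x_n) - f(x_{n-1}))

Iteration 1:
  f(0.960000) = -2.078400
  f(1.870000) = 0.496900
  x_2 = 1.870000 - 0.496900×(1.870000 - 0.960000)/(0.496900 - (-2.078400))
       = 1.694417
Iteration 2:
  f(1.870000) = 0.496900
  f(1.694417) = -0.128951
  x_3 = 1.694417 - (-0.128951)×(1.694417 - 1.870000)/(-0.128951 - 0.496900)
       = 1.730594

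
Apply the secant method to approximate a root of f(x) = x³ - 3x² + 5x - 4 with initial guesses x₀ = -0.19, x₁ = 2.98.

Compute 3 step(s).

f(x) = x³ - 3x² + 5x - 4
x₀ = -0.19, x₁ = 2.98

Secant formula: x_{n+1} = x_n - f(x_n)(x_n - x_{n-1})/(f(x_n) - f(x_{n-1}))

Iteration 1:
  f(-0.190000) = -5.065159
  f(2.980000) = 10.722392
  x_2 = 2.980000 - 10.722392×(2.980000 - (-0.190000))/(10.722392 - (-5.065159))
       = 0.827039
Iteration 2:
  f(2.980000) = 10.722392
  f(0.827039) = -1.351096
  x_3 = 0.827039 - (-1.351096)×(0.827039 - 2.980000)/(-1.351096 - 10.722392)
       = 1.067968
Iteration 3:
  f(0.827039) = -1.351096
  f(1.067968) = -0.863749
  x_4 = 1.067968 - (-0.863749)×(1.067968 - 0.827039)/(-0.863749 - (-1.351096))
       = 1.494979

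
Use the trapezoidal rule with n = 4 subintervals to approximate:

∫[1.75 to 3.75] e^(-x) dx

f(x) = e^(-x)
a = 1.75, b = 3.75, n = 4
h = (b - a)/n = 0.500000

Trapezoidal rule: (h/2)[f(x₀) + 2f(x₁) + 2f(x₂) + ... + f(xₙ)]

x_0 = 1.7500, f(x_0) = 0.173774, coefficient = 1
x_1 = 2.2500, f(x_1) = 0.105399, coefficient = 2
x_2 = 2.7500, f(x_2) = 0.063928, coefficient = 2
x_3 = 3.2500, f(x_3) = 0.038774, coefficient = 2
x_4 = 3.7500, f(x_4) = 0.023518, coefficient = 1

I ≈ (0.500000/2) × 0.613494 = 0.153374
Exact value: 0.150256
Error: 0.003117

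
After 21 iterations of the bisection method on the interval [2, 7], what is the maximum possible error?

Bisection error bound: |error| ≤ (b-a)/2^n
|error| ≤ (7 - 2)/2^21 = 5/2^21
|error| ≤ 0.0000023842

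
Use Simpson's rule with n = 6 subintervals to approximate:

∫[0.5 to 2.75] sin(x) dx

f(x) = sin(x)
a = 0.5, b = 2.75, n = 6
h = (b - a)/n = 0.375000

Simpson's rule: (h/3)[f(x₀) + 4f(x₁) + 2f(x₂) + ... + f(xₙ)]

x_0 = 0.5000, f(x_0) = 0.479426, coefficient = 1
x_1 = 0.8750, f(x_1) = 0.767544, coefficient = 4
x_2 = 1.2500, f(x_2) = 0.948985, coefficient = 2
x_3 = 1.6250, f(x_3) = 0.998531, coefficient = 4
x_4 = 2.0000, f(x_4) = 0.909297, coefficient = 2
x_5 = 2.3750, f(x_5) = 0.693685, coefficient = 4
x_6 = 2.7500, f(x_6) = 0.381661, coefficient = 1

I ≈ (0.375000/3) × 14.416690 = 1.802086
Exact value: 1.801885
Error: 0.000201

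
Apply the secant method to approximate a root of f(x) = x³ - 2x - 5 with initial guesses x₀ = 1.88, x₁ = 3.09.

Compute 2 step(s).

f(x) = x³ - 2x - 5
x₀ = 1.88, x₁ = 3.09

Secant formula: x_{n+1} = x_n - f(x_n)(x_n - x_{n-1})/(f(x_n) - f(x_{n-1}))

Iteration 1:
  f(1.880000) = -2.115328
  f(3.090000) = 18.323629
  x_2 = 3.090000 - 18.323629×(3.090000 - 1.880000)/(18.323629 - (-2.115328))
       = 2.005229
Iteration 2:
  f(3.090000) = 18.323629
  f(2.005229) = -0.947547
  x_3 = 2.005229 - (-0.947547)×(2.005229 - 3.090000)/(-0.947547 - 18.323629)
       = 2.058566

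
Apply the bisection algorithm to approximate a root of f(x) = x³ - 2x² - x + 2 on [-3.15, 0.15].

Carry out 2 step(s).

f(x) = x³ - 2x² - x + 2
Initial interval: [-3.15, 0.15]

Iteration 1:
  c_1 = (-3.150000 + 0.150000)/2 = -1.500000
  f(c_1) = f(-1.500000) = -4.375000
  f(a) × f(c) ≥ 0, new interval: [-1.500000, 0.150000]
Iteration 2:
  c_2 = (-1.500000 + 0.150000)/2 = -0.675000
  f(c_2) = f(-0.675000) = 1.456203
  f(a) × f(c) < 0, new interval: [-1.500000, -0.675000]

After 2 iteration(s), the approximation is c_2 = -0.675000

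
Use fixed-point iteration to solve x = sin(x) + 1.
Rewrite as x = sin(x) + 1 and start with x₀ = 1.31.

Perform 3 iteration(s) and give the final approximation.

Equation: x = sin(x) + 1
Fixed-point form: x = sin(x) + 1
x₀ = 1.31

x_1 = g(1.310000) = 1.966185
x_2 = g(1.966185) = 1.922847
x_3 = g(1.922847) = 1.938668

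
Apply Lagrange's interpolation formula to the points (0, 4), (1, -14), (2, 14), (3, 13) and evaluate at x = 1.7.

Lagrange interpolation formula:
P(x) = Σ yᵢ × Lᵢ(x)
where Lᵢ(x) = Π_{j≠i} (x - xⱼ)/(xᵢ - xⱼ)

L_0(1.7) = (1.7 - 1)/(0 - 1) × (1.7 - 2)/(0 - 2) × (1.7 - 3)/(0 - 3) = -0.045500
L_1(1.7) = (1.7 - 0)/(1 - 0) × (1.7 - 2)/(1 - 2) × (1.7 - 3)/(1 - 3) = 0.331500
L_2(1.7) = (1.7 - 0)/(2 - 0) × (1.7 - 1)/(2 - 1) × (1.7 - 3)/(2 - 3) = 0.773500
L_3(1.7) = (1.7 - 0)/(3 - 0) × (1.7 - 1)/(3 - 1) × (1.7 - 2)/(3 - 2) = -0.059500

P(1.7) = 4×L_0(1.7) + (-14)×L_1(1.7) + 14×L_2(1.7) + 13×L_3(1.7)
P(1.7) = 5.232500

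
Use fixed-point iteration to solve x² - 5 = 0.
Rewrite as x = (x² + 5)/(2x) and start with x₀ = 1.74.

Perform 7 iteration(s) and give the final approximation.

Equation: x² - 5 = 0
Fixed-point form: x = (x² + 5)/(2x)
x₀ = 1.74

x_1 = g(1.740000) = 2.306782
x_2 = g(2.306782) = 2.237152
x_3 = g(2.237152) = 2.236068
x_4 = g(2.236068) = 2.236068
x_5 = g(2.236068) = 2.236068
x_6 = g(2.236068) = 2.236068
x_7 = g(2.236068) = 2.236068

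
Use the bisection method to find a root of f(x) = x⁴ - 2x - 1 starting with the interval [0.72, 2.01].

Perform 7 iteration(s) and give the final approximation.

f(x) = x⁴ - 2x - 1
Initial interval: [0.72, 2.01]

Iteration 1:
  c_1 = (0.720000 + 2.010000)/2 = 1.365000
  f(c_1) = f(1.365000) = -0.258393
  f(a) × f(c) ≥ 0, new interval: [1.365000, 2.010000]
Iteration 2:
  c_2 = (1.365000 + 2.010000)/2 = 1.687500
  f(c_2) = f(1.687500) = 3.734146
  f(a) × f(c) < 0, new interval: [1.365000, 1.687500]
Iteration 3:
  c_3 = (1.365000 + 1.687500)/2 = 1.526250
  f(c_3) = f(1.526250) = 1.373786
  f(a) × f(c) < 0, new interval: [1.365000, 1.526250]
Iteration 4:
  c_4 = (1.365000 + 1.526250)/2 = 1.445625
  f(c_4) = f(1.445625) = 0.476146
  f(a) × f(c) < 0, new interval: [1.365000, 1.445625]
Iteration 5:
  c_5 = (1.365000 + 1.445625)/2 = 1.405312
  f(c_5) = f(1.405312) = 0.089618
  f(a) × f(c) < 0, new interval: [1.365000, 1.405312]
Iteration 6:
  c_6 = (1.365000 + 1.405312)/2 = 1.385156
  f(c_6) = f(1.385156) = -0.089065
  f(a) × f(c) ≥ 0, new interval: [1.385156, 1.405312]
Iteration 7:
  c_7 = (1.385156 + 1.405312)/2 = 1.395234
  f(c_7) = f(1.395234) = -0.000910
  f(a) × f(c) ≥ 0, new interval: [1.395234, 1.405312]

After 7 iteration(s), the approximation is c_7 = 1.395234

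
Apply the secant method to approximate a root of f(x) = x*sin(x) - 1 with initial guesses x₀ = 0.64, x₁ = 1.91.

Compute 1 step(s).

f(x) = x*sin(x) - 1
x₀ = 0.64, x₁ = 1.91

Secant formula: x_{n+1} = x_n - f(x_n)(x_n - x_{n-1})/(f(x_n) - f(x_{n-1}))

Iteration 1:
  f(0.640000) = -0.617795
  f(1.910000) = 0.801168
  x_2 = 1.910000 - 0.801168×(1.910000 - 0.640000)/(0.801168 - (-0.617795))
       = 1.192939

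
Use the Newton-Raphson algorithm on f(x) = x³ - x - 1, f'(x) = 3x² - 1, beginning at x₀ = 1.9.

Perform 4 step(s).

f(x) = x³ - x - 1
f'(x) = 3x² - 1
x₀ = 1.9

Newton-Raphson formula: x_{n+1} = x_n - f(x_n)/f'(x_n)

Iteration 1:
  f(1.900000) = 3.959000
  f'(1.900000) = 9.830000
  x_1 = 1.900000 - 3.959000/9.830000 = 1.497253
Iteration 2:
  f(1.497253) = 0.859240
  f'(1.497253) = 5.725302
  x_2 = 1.497253 - 0.859240/5.725302 = 1.347176
Iteration 3:
  f(1.347176) = 0.097789
  f'(1.347176) = 4.444646
  x_3 = 1.347176 - 0.097789/4.444646 = 1.325174
Iteration 4:
  f(1.325174) = 0.001946
  f'(1.325174) = 4.268258
  x_4 = 1.325174 - 0.001946/4.268258 = 1.324718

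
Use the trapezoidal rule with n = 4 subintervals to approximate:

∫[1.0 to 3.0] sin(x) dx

f(x) = sin(x)
a = 1.0, b = 3.0, n = 4
h = (b - a)/n = 0.500000

Trapezoidal rule: (h/2)[f(x₀) + 2f(x₁) + 2f(x₂) + ... + f(xₙ)]

x_0 = 1.0000, f(x_0) = 0.841471, coefficient = 1
x_1 = 1.5000, f(x_1) = 0.997495, coefficient = 2
x_2 = 2.0000, f(x_2) = 0.909297, coefficient = 2
x_3 = 2.5000, f(x_3) = 0.598472, coefficient = 2
x_4 = 3.0000, f(x_4) = 0.141120, coefficient = 1

I ≈ (0.500000/2) × 5.993120 = 1.498280
Exact value: 1.530295
Error: 0.032015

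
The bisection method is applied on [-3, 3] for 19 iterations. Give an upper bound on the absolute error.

Bisection error bound: |error| ≤ (b-a)/2^n
|error| ≤ (3 - (-3))/2^19 = 6/2^19
|error| ≤ 0.0000114441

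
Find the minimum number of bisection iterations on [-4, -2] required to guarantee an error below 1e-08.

We need (b-a)/2^n ≤ 1e-08
(-2 - (-4))/2^n ≤ 1e-08
2/2^n ≤ 1e-08
2^n ≥ 200000000
n ≥ log₂(200000000) = 27.58
n ≥ 28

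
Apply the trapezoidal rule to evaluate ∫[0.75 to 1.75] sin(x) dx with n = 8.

f(x) = sin(x)
a = 0.75, b = 1.75, n = 8
h = (b - a)/n = 0.125000

Trapezoidal rule: (h/2)[f(x₀) + 2f(x₁) + 2f(x₂) + ... + f(xₙ)]

x_0 = 0.7500, f(x_0) = 0.681639, coefficient = 1
x_1 = 0.8750, f(x_1) = 0.767544, coefficient = 2
x_2 = 1.0000, f(x_2) = 0.841471, coefficient = 2
x_3 = 1.1250, f(x_3) = 0.902268, coefficient = 2
x_4 = 1.2500, f(x_4) = 0.948985, coefficient = 2
x_5 = 1.3750, f(x_5) = 0.980893, coefficient = 2
x_6 = 1.5000, f(x_6) = 0.997495, coefficient = 2
x_7 = 1.6250, f(x_7) = 0.998531, coefficient = 2
x_8 = 1.7500, f(x_8) = 0.983986, coefficient = 1

I ≈ (0.125000/2) × 14.539997 = 0.908750
Exact value: 0.909935
Error: 0.001185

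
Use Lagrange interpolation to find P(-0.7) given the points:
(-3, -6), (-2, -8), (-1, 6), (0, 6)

Lagrange interpolation formula:
P(x) = Σ yᵢ × Lᵢ(x)
where Lᵢ(x) = Π_{j≠i} (x - xⱼ)/(xᵢ - xⱼ)

L_0(-0.7) = (-0.7 - (-2))/(-3 - (-2)) × (-0.7 - (-1))/(-3 - (-1)) × (-0.7 - 0)/(-3 - 0) = 0.045500
L_1(-0.7) = (-0.7 - (-3))/(-2 - (-3)) × (-0.7 - (-1))/(-2 - (-1)) × (-0.7 - 0)/(-2 - 0) = -0.241500
L_2(-0.7) = (-0.7 - (-3))/(-1 - (-3)) × (-0.7 - (-2))/(-1 - (-2)) × (-0.7 - 0)/(-1 - 0) = 1.046500
L_3(-0.7) = (-0.7 - (-3))/(0 - (-3)) × (-0.7 - (-2))/(0 - (-2)) × (-0.7 - (-1))/(0 - (-1)) = 0.149500

P(-0.7) = (-6)×L_0(-0.7) + (-8)×L_1(-0.7) + 6×L_2(-0.7) + 6×L_3(-0.7)
P(-0.7) = 8.835000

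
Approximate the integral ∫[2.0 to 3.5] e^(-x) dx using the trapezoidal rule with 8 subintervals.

f(x) = e^(-x)
a = 2.0, b = 3.5, n = 8
h = (b - a)/n = 0.187500

Trapezoidal rule: (h/2)[f(x₀) + 2f(x₁) + 2f(x₂) + ... + f(xₙ)]

x_0 = 2.0000, f(x_0) = 0.135335, coefficient = 1
x_1 = 2.1875, f(x_1) = 0.112197, coefficient = 2
x_2 = 2.3750, f(x_2) = 0.093014, coefficient = 2
x_3 = 2.5625, f(x_3) = 0.077112, coefficient = 2
x_4 = 2.7500, f(x_4) = 0.063928, coefficient = 2
x_5 = 2.9375, f(x_5) = 0.052998, coefficient = 2
x_6 = 3.1250, f(x_6) = 0.043937, coefficient = 2
x_7 = 3.3125, f(x_7) = 0.036425, coefficient = 2
x_8 = 3.5000, f(x_8) = 0.030197, coefficient = 1

I ≈ (0.187500/2) × 1.124755 = 0.105446
Exact value: 0.105138
Error: 0.000308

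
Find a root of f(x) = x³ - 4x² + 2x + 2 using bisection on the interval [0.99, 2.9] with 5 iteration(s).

f(x) = x³ - 4x² + 2x + 2
Initial interval: [0.99, 2.9]

Iteration 1:
  c_1 = (0.990000 + 2.900000)/2 = 1.945000
  f(c_1) = f(1.945000) = -1.884116
  f(a) × f(c) < 0, new interval: [0.990000, 1.945000]
Iteration 2:
  c_2 = (0.990000 + 1.945000)/2 = 1.467500
  f(c_2) = f(1.467500) = -0.518881
  f(a) × f(c) < 0, new interval: [0.990000, 1.467500]
Iteration 3:
  c_3 = (0.990000 + 1.467500)/2 = 1.228750
  f(c_3) = f(1.228750) = 0.273393
  f(a) × f(c) ≥ 0, new interval: [1.228750, 1.467500]
Iteration 4:
  c_4 = (1.228750 + 1.467500)/2 = 1.348125
  f(c_4) = f(1.348125) = -0.123376
  f(a) × f(c) < 0, new interval: [1.228750, 1.348125]
Iteration 5:
  c_5 = (1.228750 + 1.348125)/2 = 1.288437
  f(c_5) = f(1.288437) = 0.075488
  f(a) × f(c) ≥ 0, new interval: [1.288437, 1.348125]

After 5 iteration(s), the approximation is c_5 = 1.288437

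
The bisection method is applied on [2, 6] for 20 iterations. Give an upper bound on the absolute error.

Bisection error bound: |error| ≤ (b-a)/2^n
|error| ≤ (6 - 2)/2^20 = 4/2^20
|error| ≤ 0.0000038147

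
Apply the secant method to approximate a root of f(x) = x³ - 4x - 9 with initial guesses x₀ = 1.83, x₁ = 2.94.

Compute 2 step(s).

f(x) = x³ - 4x - 9
x₀ = 1.83, x₁ = 2.94

Secant formula: x_{n+1} = x_n - f(x_n)(x_n - x_{n-1})/(f(x_n) - f(x_{n-1}))

Iteration 1:
  f(1.830000) = -10.191513
  f(2.940000) = 4.652184
  x_2 = 2.940000 - 4.652184×(2.940000 - 1.830000)/(4.652184 - (-10.191513))
       = 2.592113
Iteration 2:
  f(2.940000) = 4.652184
  f(2.592113) = -1.951910
  x_3 = 2.592113 - (-1.951910)×(2.592113 - 2.940000)/(-1.951910 - 4.652184)
       = 2.694935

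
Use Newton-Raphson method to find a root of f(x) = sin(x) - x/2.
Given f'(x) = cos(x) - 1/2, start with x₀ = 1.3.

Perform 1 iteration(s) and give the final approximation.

f(x) = sin(x) - x/2
f'(x) = cos(x) - 1/2
x₀ = 1.3

Newton-Raphson formula: x_{n+1} = x_n - f(x_n)/f'(x_n)

Iteration 1:
  f(1.300000) = 0.313558
  f'(1.300000) = -0.232501
  x_1 = 1.300000 - 0.313558/(-0.232501) = 2.648631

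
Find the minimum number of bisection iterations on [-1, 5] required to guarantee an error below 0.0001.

We need (b-a)/2^n ≤ 0.0001
(5 - (-1))/2^n ≤ 0.0001
6/2^n ≤ 0.0001
2^n ≥ 60000
n ≥ log₂(60000) = 15.87
n ≥ 16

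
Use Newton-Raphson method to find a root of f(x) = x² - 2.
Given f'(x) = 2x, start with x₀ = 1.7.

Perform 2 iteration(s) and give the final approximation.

f(x) = x² - 2
f'(x) = 2x
x₀ = 1.7

Newton-Raphson formula: x_{n+1} = x_n - f(x_n)/f'(x_n)

Iteration 1:
  f(1.700000) = 0.890000
  f'(1.700000) = 3.400000
  x_1 = 1.700000 - 0.890000/3.400000 = 1.438235
Iteration 2:
  f(1.438235) = 0.068521
  f'(1.438235) = 2.876471
  x_2 = 1.438235 - 0.068521/2.876471 = 1.414414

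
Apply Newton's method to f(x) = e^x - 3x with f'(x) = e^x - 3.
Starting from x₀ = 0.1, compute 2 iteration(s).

f(x) = e^x - 3x
f'(x) = e^x - 3
x₀ = 0.1

Newton-Raphson formula: x_{n+1} = x_n - f(x_n)/f'(x_n)

Iteration 1:
  f(0.100000) = 0.805171
  f'(0.100000) = -1.894829
  x_1 = 0.100000 - 0.805171/(-1.894829) = 0.524931
Iteration 2:
  f(0.524931) = 0.115550
  f'(0.524931) = -1.309658
  x_2 = 0.524931 - 0.115550/(-1.309658) = 0.613160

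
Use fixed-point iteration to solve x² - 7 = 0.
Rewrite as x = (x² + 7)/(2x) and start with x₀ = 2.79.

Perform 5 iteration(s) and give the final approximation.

Equation: x² - 7 = 0
Fixed-point form: x = (x² + 7)/(2x)
x₀ = 2.79

x_1 = g(2.790000) = 2.649480
x_2 = g(2.649480) = 2.645754
x_3 = g(2.645754) = 2.645751
x_4 = g(2.645751) = 2.645751
x_5 = g(2.645751) = 2.645751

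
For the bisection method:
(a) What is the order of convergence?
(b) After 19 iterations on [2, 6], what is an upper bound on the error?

(a) Bisection has linear (order 1) convergence; the error is halved each step.

(b) Error bound = (b-a)/2^n = (6 - 2)/2^{19}
    = 4/2^{19}

(a) 1 (linear); (b) error ≤ 7.63e-06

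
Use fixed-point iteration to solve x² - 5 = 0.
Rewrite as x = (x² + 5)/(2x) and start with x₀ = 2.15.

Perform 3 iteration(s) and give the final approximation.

Equation: x² - 5 = 0
Fixed-point form: x = (x² + 5)/(2x)
x₀ = 2.15

x_1 = g(2.150000) = 2.237791
x_2 = g(2.237791) = 2.236069
x_3 = g(2.236069) = 2.236068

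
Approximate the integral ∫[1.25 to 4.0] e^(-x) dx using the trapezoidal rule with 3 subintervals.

f(x) = e^(-x)
a = 1.25, b = 4.0, n = 3
h = (b - a)/n = 0.916667

Trapezoidal rule: (h/2)[f(x₀) + 2f(x₁) + 2f(x₂) + ... + f(xₙ)]

x_0 = 1.2500, f(x_0) = 0.286505, coefficient = 1
x_1 = 2.1667, f(x_1) = 0.114559, coefficient = 2
x_2 = 3.0833, f(x_2) = 0.045806, coefficient = 2
x_3 = 4.0000, f(x_3) = 0.018316, coefficient = 1

I ≈ (0.916667/2) × 0.625551 = 0.286711
Exact value: 0.268189
Error: 0.018522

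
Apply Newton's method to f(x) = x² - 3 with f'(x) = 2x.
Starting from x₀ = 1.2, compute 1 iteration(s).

f(x) = x² - 3
f'(x) = 2x
x₀ = 1.2

Newton-Raphson formula: x_{n+1} = x_n - f(x_n)/f'(x_n)

Iteration 1:
  f(1.200000) = -1.560000
  f'(1.200000) = 2.400000
  x_1 = 1.200000 - (-1.560000)/2.400000 = 1.850000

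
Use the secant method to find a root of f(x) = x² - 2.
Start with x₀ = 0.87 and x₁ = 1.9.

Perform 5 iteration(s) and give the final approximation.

f(x) = x² - 2
x₀ = 0.87, x₁ = 1.9

Secant formula: x_{n+1} = x_n - f(x_n)(x_n - x_{n-1})/(f(x_n) - f(x_{n-1}))

Iteration 1:
  f(0.870000) = -1.243100
  f(1.900000) = 1.610000
  x_2 = 1.900000 - 1.610000×(1.900000 - 0.870000)/(1.610000 - (-1.243100))
       = 1.318773
Iteration 2:
  f(1.900000) = 1.610000
  f(1.318773) = -0.260839
  x_3 = 1.318773 - (-0.260839)×(1.318773 - 1.900000)/(-0.260839 - 1.610000)
       = 1.399809
Iteration 3:
  f(1.318773) = -0.260839
  f(1.399809) = -0.040534
  x_4 = 1.399809 - (-0.040534)×(1.399809 - 1.318773)/(-0.040534 - (-0.260839))
       = 1.414719
Iteration 4:
  f(1.399809) = -0.040534
  f(1.414719) = 0.001431
  x_5 = 1.414719 - 0.001431×(1.414719 - 1.399809)/(0.001431 - (-0.040534))
       = 1.414211
Iteration 5:
  f(1.414719) = 0.001431
  f(1.414211) = -0.000007
  x_6 = 1.414211 - (-0.000007)×(1.414211 - 1.414719)/(-0.000007 - 0.001431)
       = 1.414214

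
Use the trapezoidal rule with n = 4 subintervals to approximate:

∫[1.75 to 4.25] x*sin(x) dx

f(x) = x*sin(x)
a = 1.75, b = 4.25, n = 4
h = (b - a)/n = 0.625000

Trapezoidal rule: (h/2)[f(x₀) + 2f(x₁) + 2f(x₂) + ... + f(xₙ)]

x_0 = 1.7500, f(x_0) = 1.721975, coefficient = 1
x_1 = 2.3750, f(x_1) = 1.647502, coefficient = 2
x_2 = 3.0000, f(x_2) = 0.423360, coefficient = 2
x_3 = 3.6250, f(x_3) = -1.684896, coefficient = 2
x_4 = 4.2500, f(x_4) = -3.803705, coefficient = 1

I ≈ (0.625000/2) × -1.309797 = -0.409311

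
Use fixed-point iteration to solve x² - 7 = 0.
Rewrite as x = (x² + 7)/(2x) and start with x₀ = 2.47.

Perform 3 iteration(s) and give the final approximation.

Equation: x² - 7 = 0
Fixed-point form: x = (x² + 7)/(2x)
x₀ = 2.47

x_1 = g(2.470000) = 2.652004
x_2 = g(2.652004) = 2.645759
x_3 = g(2.645759) = 2.645751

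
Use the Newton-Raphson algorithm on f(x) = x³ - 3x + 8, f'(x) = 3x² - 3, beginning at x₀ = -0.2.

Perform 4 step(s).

f(x) = x³ - 3x + 8
f'(x) = 3x² - 3
x₀ = -0.2

Newton-Raphson formula: x_{n+1} = x_n - f(x_n)/f'(x_n)

Iteration 1:
  f(-0.200000) = 8.592000
  f'(-0.200000) = -2.880000
  x_1 = -0.200000 - 8.592000/(-2.880000) = 2.783333
Iteration 2:
  f(2.783333) = 21.212329
  f'(2.783333) = 20.240833
  x_2 = 2.783333 - 21.212329/20.240833 = 1.735337
Iteration 3:
  f(1.735337) = 8.019770
  f'(1.735337) = 6.034179
  x_3 = 1.735337 - 8.019770/6.034179 = 0.406279
Iteration 4:
  f(0.406279) = 6.848224
  f'(0.406279) = -2.504812
  x_4 = 0.406279 - 6.848224/(-2.504812) = 3.140306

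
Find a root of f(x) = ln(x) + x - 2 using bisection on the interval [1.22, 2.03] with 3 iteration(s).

f(x) = ln(x) + x - 2
Initial interval: [1.22, 2.03]

Iteration 1:
  c_1 = (1.220000 + 2.030000)/2 = 1.625000
  f(c_1) = f(1.625000) = 0.110508
  f(a) × f(c) < 0, new interval: [1.220000, 1.625000]
Iteration 2:
  c_2 = (1.220000 + 1.625000)/2 = 1.422500
  f(c_2) = f(1.422500) = -0.225084
  f(a) × f(c) ≥ 0, new interval: [1.422500, 1.625000]
Iteration 3:
  c_3 = (1.422500 + 1.625000)/2 = 1.523750
  f(c_3) = f(1.523750) = -0.055076
  f(a) × f(c) ≥ 0, new interval: [1.523750, 1.625000]

After 3 iteration(s), the approximation is c_3 = 1.523750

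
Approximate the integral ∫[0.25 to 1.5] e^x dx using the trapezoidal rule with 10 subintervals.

f(x) = e^x
a = 0.25, b = 1.5, n = 10
h = (b - a)/n = 0.125000

Trapezoidal rule: (h/2)[f(x₀) + 2f(x₁) + 2f(x₂) + ... + f(xₙ)]

x_0 = 0.2500, f(x_0) = 1.284025, coefficient = 1
x_1 = 0.3750, f(x_1) = 1.454991, coefficient = 2
x_2 = 0.5000, f(x_2) = 1.648721, coefficient = 2
x_3 = 0.6250, f(x_3) = 1.868246, coefficient = 2
x_4 = 0.7500, f(x_4) = 2.117000, coefficient = 2
x_5 = 0.8750, f(x_5) = 2.398875, coefficient = 2
x_6 = 1.0000, f(x_6) = 2.718282, coefficient = 2
x_7 = 1.1250, f(x_7) = 3.080217, coefficient = 2
x_8 = 1.2500, f(x_8) = 3.490343, coefficient = 2
x_9 = 1.3750, f(x_9) = 3.955077, coefficient = 2
x_10 = 1.5000, f(x_10) = 4.481689, coefficient = 1

I ≈ (0.125000/2) × 51.229219 = 3.201826
Exact value: 3.197664
Error: 0.004163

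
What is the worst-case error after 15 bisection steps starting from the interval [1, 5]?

Bisection error bound: |error| ≤ (b-a)/2^n
|error| ≤ (5 - 1)/2^15 = 4/2^15
|error| ≤ 0.0001220703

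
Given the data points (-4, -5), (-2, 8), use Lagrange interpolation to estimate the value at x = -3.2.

Lagrange interpolation formula:
P(x) = Σ yᵢ × Lᵢ(x)
where Lᵢ(x) = Π_{j≠i} (x - xⱼ)/(xᵢ - xⱼ)

L_0(-3.2) = (-3.2 - (-2))/(-4 - (-2)) = 0.600000
L_1(-3.2) = (-3.2 - (-4))/(-2 - (-4)) = 0.400000

P(-3.2) = (-5)×L_0(-3.2) + 8×L_1(-3.2)
P(-3.2) = 0.200000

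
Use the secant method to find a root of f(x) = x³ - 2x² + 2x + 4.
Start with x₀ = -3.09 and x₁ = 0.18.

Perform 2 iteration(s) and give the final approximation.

f(x) = x³ - 2x² + 2x + 4
x₀ = -3.09, x₁ = 0.18

Secant formula: x_{n+1} = x_n - f(x_n)(x_n - x_{n-1})/(f(x_n) - f(x_{n-1}))

Iteration 1:
  f(-3.090000) = -50.779829
  f(0.180000) = 4.301032
  x_2 = 0.180000 - 4.301032×(0.180000 - (-3.090000))/(4.301032 - (-50.779829))
       = -0.075341
Iteration 2:
  f(0.180000) = 4.301032
  f(-0.075341) = 3.837539
  x_3 = -0.075341 - 3.837539×(-0.075341 - 0.180000)/(3.837539 - 4.301032)
       = -2.189459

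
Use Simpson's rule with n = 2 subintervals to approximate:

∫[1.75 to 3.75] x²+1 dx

f(x) = x²+1
a = 1.75, b = 3.75, n = 2
h = (b - a)/n = 1.000000

Simpson's rule: (h/3)[f(x₀) + 4f(x₁) + 2f(x₂) + ... + f(xₙ)]

x_0 = 1.7500, f(x_0) = 4.062500, coefficient = 1
x_1 = 2.7500, f(x_1) = 8.562500, coefficient = 4
x_2 = 3.7500, f(x_2) = 15.062500, coefficient = 1

I ≈ (1.000000/3) × 53.375000 = 17.791667
Exact value: 17.791667
Error: 0.000000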